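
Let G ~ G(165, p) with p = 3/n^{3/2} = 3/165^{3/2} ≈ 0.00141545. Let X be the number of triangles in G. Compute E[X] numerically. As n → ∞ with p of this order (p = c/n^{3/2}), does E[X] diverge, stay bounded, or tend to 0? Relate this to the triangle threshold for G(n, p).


Number of potential triangles: C(165, 3) = 735130.
Each occurs with probability p³ ≈ (0.00141545)³ ≈ 2.83586802e-09.
By linearity: E[X] = C(165, 3)·p³ ≈ 735130 · 2.83586802e-09 ≈ 0.002085.
Since α = 3/2 > 1, p = c/n^{3/2} = o(1/n) is below the triangle threshold p ~ 1/n. Asymptotically E[X] ~ (c³/6)·n^{3(1−α)} = (3³/6)·n^{-1.5} → 0, so by Markov's inequality G has no triangles w.h.p.

E[X] ≈ 0.002085; in regime p = Θ(1/n^{3/2}) E[X] tends to 0 (below the triangle threshold p ~ 1/n).


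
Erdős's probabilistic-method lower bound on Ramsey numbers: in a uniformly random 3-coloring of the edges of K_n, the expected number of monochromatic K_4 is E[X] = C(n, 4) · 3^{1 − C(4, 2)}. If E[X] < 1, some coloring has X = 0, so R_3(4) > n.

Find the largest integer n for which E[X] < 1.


We need C(n, 4) · 3^{1 − 6} < 1, i.e. C(n, 4) < 3^{6 − 1} = 243.
Check values of n near the boundary:
  n = 5: C(5, 4) = 5; 5 < 243? YES
  n = 6: C(6, 4) = 15; 15 < 243? YES
  n = 7: C(7, 4) = 35; 35 < 243? YES
  n = 8: C(8, 4) = 70; 70 < 243? YES
  n = 9: C(9, 4) = 126; 126 < 243? YES
  n = 10: C(10, 4) = 210; 210 < 243? YES
  n = 11: C(11, 4) = 330; 330 < 243? NO
  n = 12: C(12, 4) = 495; 495 < 243? NO
The largest n with C(n, 4) < 243 is n = 10 (where E[X] = 70/81 ≈ 0.864198). Hence R_3(4) > 10, i.e. R_3(4) ≥ 11.

Largest n = 10; hence R_3(4) > 10.


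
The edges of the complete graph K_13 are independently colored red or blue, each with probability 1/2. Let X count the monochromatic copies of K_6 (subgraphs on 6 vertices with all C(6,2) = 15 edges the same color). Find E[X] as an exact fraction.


Let X = Σ_S X_S over the C(13, 6) = 1716 subsets S of size 6, where X_S = 1 if the K_6 on S is monochromatic.
For a fixed S, the K_6 on S has C(6, 2) = 15 edges. P[all 15 edges red] = (1/2)^15, and likewise for blue, so P[monochromatic] = 2·(1/2)^15 = 2^{1 − 15} = 1/16384.
By linearity: E[X] = C(13, 6) · 2^{1 − 15} = 1716 · 1/16384 = 429/4096.
Numerically: E[X] ≈ 0.10474.

E[X] = C(13,6)·2^(1−C(6,2)) = 429/4096 ≈ 0.10474.


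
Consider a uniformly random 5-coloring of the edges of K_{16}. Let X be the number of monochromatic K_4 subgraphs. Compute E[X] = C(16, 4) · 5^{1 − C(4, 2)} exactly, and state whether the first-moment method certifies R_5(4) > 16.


E[X] = C(16, 4) · 5^{1 − 6} = 1820 · 5^{−5} = 1820/3125.
As a reduced fraction: E[X] = 364/625 ≈ 0.58240.
Is E[X] < 1? YES.
Since E[X] < 1, there exists a 5-coloring of K_{16} with no monochromatic K_4; hence R_5(4) > 16.

E[X] = 364/625 ≈ 0.58240; E[X] < 1, so R_5(4) > 16.


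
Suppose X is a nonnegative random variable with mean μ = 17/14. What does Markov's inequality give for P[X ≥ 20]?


μ = E[X] = 17/14, a = 20.
Markov: P[X ≥ 20] ≤ μ/a = (17/14)/20 = 17/280.
Numerically: ≈ 0.060714.
(Since a = 20 > μ = 1.214286, the bound 17/280 is < 1 and informative.)

P[X ≥ 20] ≤ 17/280 ≈ 0.060714.


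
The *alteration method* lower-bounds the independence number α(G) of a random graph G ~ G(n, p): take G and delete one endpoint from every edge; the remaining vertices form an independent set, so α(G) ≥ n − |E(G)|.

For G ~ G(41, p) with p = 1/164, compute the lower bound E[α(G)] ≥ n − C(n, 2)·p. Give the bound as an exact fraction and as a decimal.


E[|E(G)|] = C(41, 2)·p = 820 · (1/164) = 5.
E[α(G)] ≥ n − E[|E(G)|] = 41 − 5 = 36.
Numerically: ≈ 36.00000.
(This is only a lower bound; the true E[α(G)] may be larger.)

E[α(G)] ≥ 36 ≈ 36.00000.


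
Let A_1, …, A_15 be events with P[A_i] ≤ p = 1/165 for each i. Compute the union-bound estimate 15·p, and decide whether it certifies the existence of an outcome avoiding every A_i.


Union bound: P[∪_{i=1}^{15} A_i] ≤ Σ_i P[A_i] ≤ 15·p = 15·(1/165) = 1/11.
Numerically: 1/11 ≈ 0.0909091.
Is 1/11 < 1? YES.
Since P[∪ A_i] ≤ 1/11 < 1, the complement has P[∩ A_i^c] ≥ 1 − 1/11 = 10/11 > 0, so some outcome avoids every A_i.

15·p = 1/11 ≈ 0.0909091; existence CERTIFIED by the union bound.


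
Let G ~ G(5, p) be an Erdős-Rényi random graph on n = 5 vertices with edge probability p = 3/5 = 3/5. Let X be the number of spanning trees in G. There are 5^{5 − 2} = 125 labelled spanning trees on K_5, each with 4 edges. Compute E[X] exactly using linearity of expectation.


K_5 has 5^{5 − 2} = 125 labelled spanning trees.
For each such spanning tree H, let X_H = 1 if all 4 edges of H are present in G. Then P[X_H = 1] = p^{4} = (3/5)^{4} = 81/625.
By linearity: E[X] = Σ_H E[X_H] = 125 · p^{4} = 125 · 81/625 = 81/5.
Numerically: E[X] ≈ 16.2.

E[X] = 125 · (3/5)^{4} = 81/5 ≈ 16.2.


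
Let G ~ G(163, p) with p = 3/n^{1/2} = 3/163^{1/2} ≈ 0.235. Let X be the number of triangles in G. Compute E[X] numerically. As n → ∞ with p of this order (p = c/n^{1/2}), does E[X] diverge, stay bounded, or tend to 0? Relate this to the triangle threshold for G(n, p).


Number of potential triangles: C(163, 3) = 708561.
Each occurs with probability p³ ≈ (0.235)³ ≈ 1.29743e-02.
By linearity: E[X] = C(163, 3)·p³ ≈ 708561 · 1.29743e-02 ≈ 9193.050.
Since α = 1/2 < 1, p = c/n^{1/2} ≫ 1/n is above the triangle threshold p ~ 1/n. Asymptotically E[X] ~ (c³/6)·n^{3(1−α)} = (3³/6)·n^{1.5} → ∞; triangles are abundant w.h.p.

E[X] ≈ 9193.050; in regime p = Θ(1/n^{1/2}) E[X] diverges (above the triangle threshold p ~ 1/n).


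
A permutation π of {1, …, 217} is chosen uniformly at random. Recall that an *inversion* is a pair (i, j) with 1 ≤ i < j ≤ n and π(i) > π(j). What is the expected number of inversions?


Write X = Σ X_I over the C(217, 2) = 23436 pairs i < j, with X_I the indicator of one inversion.
There are 23436 indicators.
For each fixed pair i < j, the values π(i) and π(j) are two distinct elements of {1, …, 217} in uniformly random order; by symmetry P[π(i) > π(j)] = 1/2.
By linearity: E[X] = 23436 · (1/2) = C(217, 2) · (1/2) = 23436/2 = 11718 ≈ 11718.000000.

E[X] = 11718 = 11718.000000.


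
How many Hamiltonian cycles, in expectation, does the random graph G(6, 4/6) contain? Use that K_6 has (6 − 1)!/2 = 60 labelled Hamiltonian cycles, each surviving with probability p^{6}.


K_6 has (6 − 1)!/2 = 60 labelled Hamiltonian cycles.
For each such Hamiltonian cycle H, let X_H = 1 if all 6 edges of H are present in G. Then P[X_H = 1] = p^{6} = (2/3)^{6} = 64/729.
By linearity of expectation: E[X] = Σ_H E[X_H] = 60 · p^{6} = 60 · 64/729 = 1280/243.
Numerically: E[X] ≈ 5.267.

E[X] = 60 · (2/3)^{6} = 1280/243 ≈ 5.267.


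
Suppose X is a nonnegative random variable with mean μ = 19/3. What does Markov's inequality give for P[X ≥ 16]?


μ = E[X] = 19/3, a = 16.
Markov: P[X ≥ 16] ≤ μ/a = (19/3)/16 = 19/48.
Numerically: ≈ 0.3958.
(Since a = 16 > μ = 6.3333, the bound 19/48 is < 1 and informative.)

P[X ≥ 16] ≤ 19/48 ≈ 0.3958.


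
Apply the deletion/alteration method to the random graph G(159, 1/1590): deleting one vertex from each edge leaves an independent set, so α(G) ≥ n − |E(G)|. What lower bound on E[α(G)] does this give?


E[|E(G)|] = C(159, 2)·p = 12561 · (1/1590) = 79/10.
E[α(G)] ≥ n − E[|E(G)|] = 159 − 79/10 = 1511/10.
Numerically: ≈ 151.100000.
(This is only a lower bound; the true E[α(G)] may be larger.)

E[α(G)] ≥ 1511/10 ≈ 151.100000.


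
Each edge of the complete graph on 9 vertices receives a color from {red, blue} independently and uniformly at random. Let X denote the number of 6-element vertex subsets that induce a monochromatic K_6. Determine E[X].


Let X = Σ_S X_S over the C(9, 6) = 84 subsets S of size 6, where X_S = 1 if the K_6 on S is monochromatic.
For a fixed S, the K_6 on S has C(6, 2) = 15 edges. P[all 15 edges red] = (1/2)^15, and likewise for blue, so P[monochromatic] = 2·(1/2)^15 = 2^{1 − 15} = 1/16384.
Summing: E[X] = C(9, 6) · 2^{1 − 15} = 84 · 1/16384 = 21/4096.
Numerically: E[X] ≈ 0.0051.

E[X] = C(9,6)·2^(1−C(6,2)) = 21/4096 ≈ 0.0051.


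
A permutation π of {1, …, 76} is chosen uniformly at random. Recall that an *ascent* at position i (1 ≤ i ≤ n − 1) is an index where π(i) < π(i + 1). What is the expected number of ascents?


Write X = Σ X_I over i = 1, …, 75, with X_I the indicator of one ascent.
There are 75 indicators.
For each fixed i, the pair (π(i), π(i+1)) is a uniformly random ordered pair of distinct values from {1, …, 76}; by symmetry P[π(i) < π(i+1)] = 1/2.
By linearity: E[X] = 75 · (1/2) = (76 − 1) · (1/2) = 75/2 ≈ 37.5000.

E[X] = 75/2 = 37.5000.


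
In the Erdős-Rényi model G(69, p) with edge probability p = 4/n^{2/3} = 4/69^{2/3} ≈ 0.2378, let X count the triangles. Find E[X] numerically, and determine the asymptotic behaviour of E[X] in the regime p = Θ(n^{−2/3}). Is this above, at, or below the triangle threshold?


Number of potential triangles: C(69, 3) = 52394.
Each occurs with probability p³ ≈ (0.2378)³ ≈ 1.344255e-02.
By linearity: E[X] = C(69, 3)·p³ ≈ 52394 · 1.344255e-02 ≈ 704.3092.
Since α = 2/3 < 1, p = c/n^{2/3} ≫ 1/n is above the triangle threshold p ~ 1/n. Asymptotically E[X] ~ (c³/6)·n^{3(1−α)} = (4³/6)·n^{1} → ∞; triangles are abundant w.h.p.

E[X] ≈ 704.3092; in regime p = Θ(1/n^{2/3}) E[X] diverges (above the triangle threshold p ~ 1/n).


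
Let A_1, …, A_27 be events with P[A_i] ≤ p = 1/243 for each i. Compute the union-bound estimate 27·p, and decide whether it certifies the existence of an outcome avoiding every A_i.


Union bound: P[∪_{i=1}^{27} A_i] ≤ Σ_i P[A_i] ≤ 27·p = 27·(1/243) = 1/9.
Numerically: 1/9 ≈ 0.11111.
Is 1/9 < 1? YES.
Since P[∪ A_i] ≤ 1/9 < 1, the complement has P[∩ A_i^c] ≥ 1 − 1/9 = 8/9 > 0, so some outcome avoids every A_i.

27·p = 1/9 ≈ 0.11111; existence CERTIFIED by the union bound.


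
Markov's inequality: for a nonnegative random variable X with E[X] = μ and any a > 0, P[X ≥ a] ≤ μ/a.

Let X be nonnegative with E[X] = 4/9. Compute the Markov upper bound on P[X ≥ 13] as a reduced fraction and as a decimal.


μ = E[X] = 4/9, a = 13.
Markov: P[X ≥ 13] ≤ μ/a = (4/9)/13 = 4/117.
Numerically: ≈ 0.034.
(Since a = 13 > μ = 0.444, the bound 4/117 is < 1 and informative.)

P[X ≥ 13] ≤ 4/117 ≈ 0.034.


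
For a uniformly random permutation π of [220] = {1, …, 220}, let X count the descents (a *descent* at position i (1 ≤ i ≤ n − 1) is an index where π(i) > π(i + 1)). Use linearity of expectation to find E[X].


Write X = Σ X_I over i = 1, …, 219, with X_I the indicator of one descent.
There are 219 indicators.
For each fixed i, the pair (π(i), π(i+1)) is a uniformly random ordered pair of distinct values from {1, …, 220}; by symmetry P[π(i) > π(i+1)] = 1/2.
By linearity: E[X] = 219 · (1/2) = (220 − 1) · (1/2) = 219/2 ≈ 109.5000.

E[X] = 219/2 = 109.5000.


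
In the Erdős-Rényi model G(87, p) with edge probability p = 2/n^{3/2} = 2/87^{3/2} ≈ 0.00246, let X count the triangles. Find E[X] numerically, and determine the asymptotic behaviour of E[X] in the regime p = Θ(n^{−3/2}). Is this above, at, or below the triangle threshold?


Number of potential triangles: C(87, 3) = 105995.
Each occurs with probability p³ ≈ (0.00246)³ ≈ 1.49711e-08.
By linearity: E[X] = C(87, 3)·p³ ≈ 105995 · 1.49711e-08 ≈ 0.002.
Since α = 3/2 > 1, p = c/n^{3/2} = o(1/n) is below the triangle threshold p ~ 1/n. Asymptotically E[X] ~ (c³/6)·n^{3(1−α)} = (2³/6)·n^{-1.5} → 0, so by Markov's inequality G has no triangles w.h.p.

E[X] ≈ 0.002; in regime p = Θ(1/n^{3/2}) E[X] tends to 0 (below the triangle threshold p ~ 1/n).


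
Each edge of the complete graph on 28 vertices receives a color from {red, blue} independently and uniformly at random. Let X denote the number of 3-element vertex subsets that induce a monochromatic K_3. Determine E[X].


Let X = Σ_S X_S over the C(28, 3) = 3276 subsets S of size 3, where X_S = 1 if the K_3 on S is monochromatic.
For a fixed S, the K_3 on S has C(3, 2) = 3 edges. P[all 3 edges red] = (1/2)^3, and likewise for blue, so P[monochromatic] = 2·(1/2)^3 = 2^{1 − 3} = 1/4.
By linearity: E[X] = C(28, 3) · 2^{1 − 3} = 3276 · 1/4 = 819.
Numerically: E[X] ≈ 819.0000.

E[X] = C(28,3)·2^(1−C(3,2)) = 819 ≈ 819.0000.


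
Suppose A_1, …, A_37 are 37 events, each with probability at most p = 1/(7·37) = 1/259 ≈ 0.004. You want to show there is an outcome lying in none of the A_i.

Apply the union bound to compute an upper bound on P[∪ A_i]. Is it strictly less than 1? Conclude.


Union bound: P[∪_{i=1}^{37} A_i] ≤ Σ_i P[A_i] ≤ 37·p = 37·(1/259) = 1/7.
Numerically: 1/7 ≈ 0.143.
Is 1/7 < 1? YES.
Since P[∪ A_i] ≤ 1/7 < 1, the complement has P[∩ A_i^c] ≥ 1 − 1/7 = 6/7 > 0, so some outcome avoids every A_i.

37·p = 1/7 ≈ 0.143; existence CERTIFIED by the union bound.


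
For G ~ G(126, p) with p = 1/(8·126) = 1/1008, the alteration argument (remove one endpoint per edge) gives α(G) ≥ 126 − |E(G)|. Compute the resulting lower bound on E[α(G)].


E[|E(G)|] = C(126, 2)·p = 7875 · (1/1008) = 125/16.
E[α(G)] ≥ n − E[|E(G)|] = 126 − 125/16 = 1891/16.
Numerically: ≈ 118.1875.
(This is only a lower bound; the true E[α(G)] may be larger.)

E[α(G)] ≥ 1891/16 ≈ 118.1875.


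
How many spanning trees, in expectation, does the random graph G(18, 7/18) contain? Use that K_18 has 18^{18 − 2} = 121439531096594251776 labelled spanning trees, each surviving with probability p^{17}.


K_18 has 18^{18 − 2} = 121439531096594251776 labelled spanning trees.
For each such spanning tree H, let X_H = 1 if all 17 edges of H are present in G. Then P[X_H = 1] = p^{17} = (7/18)^{17} = 232630513987207/2185911559738696531968.
By linearity of expectation: E[X] = Σ_H E[X_H] = 121439531096594251776 · p^{17} = 121439531096594251776 · 232630513987207/2185911559738696531968 = 232630513987207/18.
Numerically: E[X] ≈ 1.29e+13.

E[X] = 121439531096594251776 · (7/18)^{17} = 232630513987207/18 ≈ 1.29e+13.


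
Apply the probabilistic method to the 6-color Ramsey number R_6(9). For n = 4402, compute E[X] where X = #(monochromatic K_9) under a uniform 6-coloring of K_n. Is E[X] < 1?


E[X] = C(4402, 9) · 6^{1 − 36} = 1696419745356657449393393700 · 6^{−35} = 1696419745356657449393393700/1719070799748422591028658176.
As a reduced fraction: E[X] = 141368312113054787449449475/143255899979035215919054848 ≈ 0.9868.
Is E[X] < 1? YES.
Since E[X] < 1, there exists a 6-coloring of K_{4402} with no monochromatic K_9; hence R_6(9) > 4402.

E[X] = 141368312113054787449449475/143255899979035215919054848 ≈ 0.9868; E[X] < 1, so R_6(9) > 4402.


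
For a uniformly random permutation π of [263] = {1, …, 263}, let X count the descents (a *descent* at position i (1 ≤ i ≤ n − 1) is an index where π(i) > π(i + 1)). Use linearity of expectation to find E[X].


Write X = Σ X_I over i = 1, …, 262, with X_I the indicator of one descent.
There are 262 indicators.
For each fixed i, the pair (π(i), π(i+1)) is a uniformly random ordered pair of distinct values from {1, …, 263}; by symmetry P[π(i) > π(i+1)] = 1/2.
By linearity: E[X] = 262 · (1/2) = (263 − 1) · (1/2) = 131 ≈ 131.00000.

E[X] = 131 = 131.00000.


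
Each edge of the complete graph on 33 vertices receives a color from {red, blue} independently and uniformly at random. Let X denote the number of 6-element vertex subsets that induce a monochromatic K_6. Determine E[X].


Let X = Σ_S X_S over the C(33, 6) = 1107568 subsets S of size 6, where X_S = 1 if the K_6 on S is monochromatic.
For a fixed S, the K_6 on S has C(6, 2) = 15 edges. P[all 15 edges red] = (1/2)^15, and likewise for blue, so P[monochromatic] = 2·(1/2)^15 = 2^{1 − 15} = 1/16384.
By linearity: E[X] = C(33, 6) · 2^{1 − 15} = 1107568 · 1/16384 = 69223/1024.
Numerically: E[X] ≈ 67.600586.

E[X] = C(33,6)·2^(1−C(6,2)) = 69223/1024 ≈ 67.600586.


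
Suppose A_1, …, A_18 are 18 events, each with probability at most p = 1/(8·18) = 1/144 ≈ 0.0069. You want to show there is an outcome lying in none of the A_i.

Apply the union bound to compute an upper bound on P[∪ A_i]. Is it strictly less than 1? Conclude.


Union bound: P[∪_{i=1}^{18} A_i] ≤ Σ_i P[A_i] ≤ 18·p = 18·(1/144) = 1/8.
Numerically: 1/8 ≈ 0.1250.
Is 1/8 < 1? YES.
Since P[∪ A_i] ≤ 1/8 < 1, the complement has P[∩ A_i^c] ≥ 1 − 1/8 = 7/8 > 0, so some outcome avoids every A_i.

18·p = 1/8 ≈ 0.1250; existence CERTIFIED by the union bound.


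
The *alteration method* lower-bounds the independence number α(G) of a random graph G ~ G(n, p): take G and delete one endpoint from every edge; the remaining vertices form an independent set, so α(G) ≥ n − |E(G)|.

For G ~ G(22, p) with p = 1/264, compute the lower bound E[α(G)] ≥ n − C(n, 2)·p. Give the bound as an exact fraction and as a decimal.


E[|E(G)|] = C(22, 2)·p = 231 · (1/264) = 7/8.
E[α(G)] ≥ n − E[|E(G)|] = 22 − 7/8 = 169/8.
Numerically: ≈ 21.125.
(This is only a lower bound; the true E[α(G)] may be larger.)

E[α(G)] ≥ 169/8 ≈ 21.125.


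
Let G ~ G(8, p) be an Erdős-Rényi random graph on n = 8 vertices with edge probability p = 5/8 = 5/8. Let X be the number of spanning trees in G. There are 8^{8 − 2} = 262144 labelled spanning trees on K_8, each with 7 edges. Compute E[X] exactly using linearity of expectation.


K_8 has 8^{8 − 2} = 262144 labelled spanning trees.
For each such spanning tree H, let X_H = 1 if all 7 edges of H are present in G. Then P[X_H = 1] = p^{7} = (5/8)^{7} = 78125/2097152.
By linearity: E[X] = Σ_H E[X_H] = 262144 · p^{7} = 262144 · 78125/2097152 = 78125/8.
Numerically: E[X] ≈ 9765.6.

E[X] = 262144 · (5/8)^{7} = 78125/8 ≈ 9765.6.


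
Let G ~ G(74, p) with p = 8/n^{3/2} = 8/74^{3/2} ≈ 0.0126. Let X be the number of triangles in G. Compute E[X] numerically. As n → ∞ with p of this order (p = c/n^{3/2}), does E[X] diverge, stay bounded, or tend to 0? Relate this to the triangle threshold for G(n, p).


Number of potential triangles: C(74, 3) = 64824.
Each occurs with probability p³ ≈ (0.0126)³ ≈ 1.98485e-06.
By linearity: E[X] = C(74, 3)·p³ ≈ 64824 · 1.98485e-06 ≈ 0.129.
Since α = 3/2 > 1, p = c/n^{3/2} = o(1/n) is below the triangle threshold p ~ 1/n. Asymptotically E[X] ~ (c³/6)·n^{3(1−α)} = (8³/6)·n^{-1.5} → 0, so by Markov's inequality G has no triangles w.h.p.

E[X] ≈ 0.129; in regime p = Θ(1/n^{3/2}) E[X] tends to 0 (below the triangle threshold p ~ 1/n).


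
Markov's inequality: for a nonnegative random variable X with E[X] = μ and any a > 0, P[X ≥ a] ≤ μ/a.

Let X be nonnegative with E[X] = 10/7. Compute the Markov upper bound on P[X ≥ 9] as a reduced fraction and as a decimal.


μ = E[X] = 10/7, a = 9.
Markov: P[X ≥ 9] ≤ μ/a = (10/7)/9 = 10/63.
Numerically: ≈ 0.1587.
(Since a = 9 > μ = 1.4286, the bound 10/63 is < 1 and informative.)

P[X ≥ 9] ≤ 10/63 ≈ 0.1587.


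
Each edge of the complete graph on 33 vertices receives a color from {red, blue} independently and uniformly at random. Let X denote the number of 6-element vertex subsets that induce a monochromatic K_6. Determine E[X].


Let X = Σ_S X_S over the C(33, 6) = 1107568 subsets S of size 6, where X_S = 1 if the K_6 on S is monochromatic.
For a fixed S, the K_6 on S has C(6, 2) = 15 edges. P[all 15 edges red] = (1/2)^15, and likewise for blue, so P[monochromatic] = 2·(1/2)^15 = 2^{1 − 15} = 1/16384.
By linearity: E[X] = C(33, 6) · 2^{1 − 15} = 1107568 · 1/16384 = 69223/1024.
Numerically: E[X] ≈ 67.600586.

E[X] = C(33,6)·2^(1−C(6,2)) = 69223/1024 ≈ 67.600586.


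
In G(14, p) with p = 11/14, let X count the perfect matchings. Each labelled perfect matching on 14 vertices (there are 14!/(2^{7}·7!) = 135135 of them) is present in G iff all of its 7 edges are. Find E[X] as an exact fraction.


K_14 has 14!/(2^{7}·7!) = 135135 labelled perfect matchings.
For each such perfect matching H, let X_H = 1 if all 7 edges of H are present in G. Then P[X_H = 1] = p^{7} = (11/14)^{7} = 19487171/105413504.
By linearity: E[X] = Σ_H E[X_H] = 135135 · p^{7} = 135135 · 19487171/105413504 = 376199836155/15059072.
Numerically: E[X] ≈ 2.5e+04.

E[X] = 135135 · (11/14)^{7} = 376199836155/15059072 ≈ 2.5e+04.


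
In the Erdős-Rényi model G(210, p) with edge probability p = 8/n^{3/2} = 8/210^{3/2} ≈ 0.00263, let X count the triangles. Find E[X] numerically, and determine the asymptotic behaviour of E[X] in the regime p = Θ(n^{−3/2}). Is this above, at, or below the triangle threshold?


Number of potential triangles: C(210, 3) = 1521520.
Each occurs with probability p³ ≈ (0.00263)³ ≈ 1.81670e-08.
By linearity: E[X] = C(210, 3)·p³ ≈ 1521520 · 1.81670e-08 ≈ 0.028.
Since α = 3/2 > 1, p = c/n^{3/2} = o(1/n) is below the triangle threshold p ~ 1/n. Asymptotically E[X] ~ (c³/6)·n^{3(1−α)} = (8³/6)·n^{-1.5} → 0, so by Markov's inequality G has no triangles w.h.p.

E[X] ≈ 0.028; in regime p = Θ(1/n^{3/2}) E[X] tends to 0 (below the triangle threshold p ~ 1/n).


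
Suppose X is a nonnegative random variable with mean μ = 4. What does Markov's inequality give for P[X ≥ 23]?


μ = E[X] = 4, a = 23.
Markov: P[X ≥ 23] ≤ μ/a = (4)/23 = 4/23.
Numerically: ≈ 0.174.
(Since a = 23 > μ = 4.000, the bound 4/23 is < 1 and informative.)

P[X ≥ 23] ≤ 4/23 ≈ 0.174.


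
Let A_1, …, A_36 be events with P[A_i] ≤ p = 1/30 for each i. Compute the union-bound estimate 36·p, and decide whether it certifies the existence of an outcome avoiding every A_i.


Union bound: P[∪_{i=1}^{36} A_i] ≤ Σ_i P[A_i] ≤ 36·p = 36·(1/30) = 6/5.
Numerically: 6/5 ≈ 1.20000.
Is 6/5 < 1? NO.
Since the bound 6/5 is ≥ 1, the union bound is uninformative here; it does NOT by itself certify existence.

36·p = 6/5 ≈ 1.20000; existence NOT certified by the union bound.


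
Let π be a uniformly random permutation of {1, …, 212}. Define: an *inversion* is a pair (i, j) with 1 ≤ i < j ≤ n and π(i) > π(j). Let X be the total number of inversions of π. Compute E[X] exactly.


Write X = Σ X_I over the C(212, 2) = 22366 pairs i < j, with X_I the indicator of one inversion.
There are 22366 indicators.
For each fixed pair i < j, the values π(i) and π(j) are two distinct elements of {1, …, 212} in uniformly random order; by symmetry P[π(i) > π(j)] = 1/2.
By linearity: E[X] = 22366 · (1/2) = C(212, 2) · (1/2) = 22366/2 = 11183 ≈ 11183.00000.

E[X] = 11183 = 11183.00000.


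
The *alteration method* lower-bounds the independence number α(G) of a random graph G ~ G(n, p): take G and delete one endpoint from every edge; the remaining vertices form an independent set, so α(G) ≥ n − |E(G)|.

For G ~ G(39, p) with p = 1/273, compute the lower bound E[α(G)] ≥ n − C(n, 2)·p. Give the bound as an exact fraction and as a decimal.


E[|E(G)|] = C(39, 2)·p = 741 · (1/273) = 19/7.
E[α(G)] ≥ n − E[|E(G)|] = 39 − 19/7 = 254/7.
Numerically: ≈ 36.2857.
(This is only a lower bound; the true E[α(G)] may be larger.)

E[α(G)] ≥ 254/7 ≈ 36.2857.


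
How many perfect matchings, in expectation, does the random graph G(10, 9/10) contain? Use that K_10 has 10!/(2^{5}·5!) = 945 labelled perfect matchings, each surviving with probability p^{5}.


K_10 has 10!/(2^{5}·5!) = 945 labelled perfect matchings.
For each such perfect matching H, let X_H = 1 if all 5 edges of H are present in G. Then P[X_H = 1] = p^{5} = (9/10)^{5} = 59049/100000.
By linearity of expectation: E[X] = Σ_H E[X_H] = 945 · p^{5} = 945 · 59049/100000 = 11160261/20000.
Numerically: E[X] ≈ 558.

E[X] = 945 · (9/10)^{5} = 11160261/20000 ≈ 558.


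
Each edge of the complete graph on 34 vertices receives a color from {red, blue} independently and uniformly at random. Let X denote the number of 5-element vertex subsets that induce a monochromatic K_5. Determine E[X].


Let X = Σ_S X_S over the C(34, 5) = 278256 subsets S of size 5, where X_S = 1 if the K_5 on S is monochromatic.
For a fixed S, the K_5 on S has C(5, 2) = 10 edges. P[all 10 edges red] = (1/2)^10, and likewise for blue, so P[monochromatic] = 2·(1/2)^10 = 2^{1 − 10} = 1/512.
By linearity: E[X] = C(34, 5) · 2^{1 − 10} = 278256 · 1/512 = 17391/32.
Numerically: E[X] ≈ 543.46875.

E[X] = C(34,5)·2^(1−C(5,2)) = 17391/32 ≈ 543.46875.


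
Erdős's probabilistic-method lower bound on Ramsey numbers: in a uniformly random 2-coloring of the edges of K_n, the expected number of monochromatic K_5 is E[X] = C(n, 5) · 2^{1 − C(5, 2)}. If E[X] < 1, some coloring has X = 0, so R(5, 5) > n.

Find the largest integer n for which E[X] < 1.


We need C(n, 5) · 2^{1 − 10} < 1, i.e. C(n, 5) < 2^{10 − 1} = 512.
Check values of n near the boundary:
  n = 10: C(10, 5) = 252; 252 < 512? YES
  n = 11: C(11, 5) = 462; 462 < 512? YES
  n = 12: C(12, 5) = 792; 792 < 512? NO
  n = 13: C(13, 5) = 1287; 1287 < 512? NO
The largest n with C(n, 5) < 512 is n = 11 (where E[X] = 231/256 ≈ 0.9023). Hence R(5, 5) > 11, i.e. R(5, 5) ≥ 12.

Largest n = 11; hence R(5, 5) > 11.


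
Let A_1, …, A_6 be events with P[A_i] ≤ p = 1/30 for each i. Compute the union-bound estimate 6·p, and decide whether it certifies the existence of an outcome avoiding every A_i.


Union bound: P[∪_{i=1}^{6} A_i] ≤ Σ_i P[A_i] ≤ 6·p = 6·(1/30) = 1/5.
Numerically: 1/5 ≈ 0.200000.
Is 1/5 < 1? YES.
Since P[∪ A_i] ≤ 1/5 < 1, the complement has P[∩ A_i^c] ≥ 1 − 1/5 = 4/5 > 0, so some outcome avoids every A_i.

6·p = 1/5 ≈ 0.200000; existence CERTIFIED by the union bound.


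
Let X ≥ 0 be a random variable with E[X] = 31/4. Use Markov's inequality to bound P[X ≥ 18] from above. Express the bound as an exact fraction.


μ = E[X] = 31/4, a = 18.
Markov: P[X ≥ 18] ≤ μ/a = (31/4)/18 = 31/72.
Numerically: ≈ 0.43056.
(Since a = 18 > μ = 7.75000, the bound 31/72 is < 1 and informative.)

P[X ≥ 18] ≤ 31/72 ≈ 0.43056.


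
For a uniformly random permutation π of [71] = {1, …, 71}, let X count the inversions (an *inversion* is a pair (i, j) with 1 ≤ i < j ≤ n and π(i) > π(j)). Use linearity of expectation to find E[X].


Write X = Σ X_I over the C(71, 2) = 2485 pairs i < j, with X_I the indicator of one inversion.
There are 2485 indicators.
For each fixed pair i < j, the values π(i) and π(j) are two distinct elements of {1, …, 71} in uniformly random order; by symmetry P[π(i) > π(j)] = 1/2.
By linearity: E[X] = 2485 · (1/2) = C(71, 2) · (1/2) = 2485/2 = 2485/2 ≈ 1242.5000.

E[X] = 2485/2 = 1242.5000.


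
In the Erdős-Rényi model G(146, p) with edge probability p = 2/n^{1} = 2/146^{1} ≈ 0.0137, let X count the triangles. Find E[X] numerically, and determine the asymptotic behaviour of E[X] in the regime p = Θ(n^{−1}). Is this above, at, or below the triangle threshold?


Number of potential triangles: C(146, 3) = 508080.
Each occurs with probability p³ ≈ (0.0137)³ ≈ 2.570582e-06.
By linearity: E[X] = C(146, 3)·p³ ≈ 508080 · 2.570582e-06 ≈ 1.3061.
Here α = 1, so p = 2/n is exactly at the triangle threshold p ~ 1/n. Asymptotically E[X] → c³/6 = 2³/6 = 4/3 ≈ 1.3333, a bounded constant. In this regime the triangle count is asymptotically Poisson(c³/6).

E[X] ≈ 1.3061; in regime p = Θ(1/n^{1}) E[X] stays bounded (at the triangle threshold p ~ 1/n).


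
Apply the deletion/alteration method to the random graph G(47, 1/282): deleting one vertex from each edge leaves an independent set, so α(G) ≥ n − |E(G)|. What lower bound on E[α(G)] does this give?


E[|E(G)|] = C(47, 2)·p = 1081 · (1/282) = 23/6.
E[α(G)] ≥ n − E[|E(G)|] = 47 − 23/6 = 259/6.
Numerically: ≈ 43.167.
(This is only a lower bound; the true E[α(G)] may be larger.)

E[α(G)] ≥ 259/6 ≈ 43.167.


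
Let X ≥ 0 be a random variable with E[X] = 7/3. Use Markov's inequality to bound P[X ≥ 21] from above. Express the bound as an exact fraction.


μ = E[X] = 7/3, a = 21.
Markov: P[X ≥ 21] ≤ μ/a = (7/3)/21 = 1/9.
Numerically: ≈ 0.111111.
(Since a = 21 > μ = 2.333333, the bound 1/9 is < 1 and informative.)

P[X ≥ 21] ≤ 1/9 ≈ 0.111111.


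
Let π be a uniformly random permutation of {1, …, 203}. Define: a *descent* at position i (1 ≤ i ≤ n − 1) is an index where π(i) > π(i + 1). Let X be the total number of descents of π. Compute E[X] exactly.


Write X = Σ X_I over i = 1, …, 202, with X_I the indicator of one descent.
There are 202 indicators.
For each fixed i, the pair (π(i), π(i+1)) is a uniformly random ordered pair of distinct values from {1, …, 203}; by symmetry P[π(i) > π(i+1)] = 1/2.
By linearity: E[X] = 202 · (1/2) = (203 − 1) · (1/2) = 101 ≈ 101.000000.

E[X] = 101 = 101.000000.


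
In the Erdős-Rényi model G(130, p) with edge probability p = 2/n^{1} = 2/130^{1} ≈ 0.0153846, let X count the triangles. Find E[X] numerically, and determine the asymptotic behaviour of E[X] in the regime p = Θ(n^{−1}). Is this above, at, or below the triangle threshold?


Number of potential triangles: C(130, 3) = 357760.
Each occurs with probability p³ ≈ (0.0153846)³ ≈ 3.64132909e-06.
By linearity: E[X] = C(130, 3)·p³ ≈ 357760 · 3.64132909e-06 ≈ 1.302722.
Here α = 1, so p = 2/n is exactly at the triangle threshold p ~ 1/n. Asymptotically E[X] → c³/6 = 2³/6 = 4/3 ≈ 1.333333, a bounded constant. In this regime the triangle count is asymptotically Poisson(c³/6).

E[X] ≈ 1.302722; in regime p = Θ(1/n^{1}) E[X] stays bounded (at the triangle threshold p ~ 1/n).


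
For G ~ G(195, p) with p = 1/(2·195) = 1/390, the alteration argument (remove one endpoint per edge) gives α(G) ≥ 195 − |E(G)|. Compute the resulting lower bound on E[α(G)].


E[|E(G)|] = C(195, 2)·p = 18915 · (1/390) = 97/2.
E[α(G)] ≥ n − E[|E(G)|] = 195 − 97/2 = 293/2.
Numerically: ≈ 146.500000.
(This is only a lower bound; the true E[α(G)] may be larger.)

E[α(G)] ≥ 293/2 ≈ 146.500000.


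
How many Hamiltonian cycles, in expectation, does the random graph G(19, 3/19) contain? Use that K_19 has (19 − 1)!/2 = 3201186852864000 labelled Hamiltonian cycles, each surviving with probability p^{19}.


K_19 has (19 − 1)!/2 = 3201186852864000 labelled Hamiltonian cycles.
For each such Hamiltonian cycle H, let X_H = 1 if all 19 edges of H are present in G. Then P[X_H = 1] = p^{19} = (3/19)^{19} = 1162261467/1978419655660313589123979.
Summing the indicators: E[X] = Σ_H E[X_H] = 3201186852864000 · p^{19} = 3201186852864000 · 1162261467/1978419655660313589123979 = 3720616127750825791488000/1978419655660313589123979.
Numerically: E[X] ≈ 1.88.

E[X] = 3201186852864000 · (3/19)^{19} = 3720616127750825791488000/1978419655660313589123979 ≈ 1.88.


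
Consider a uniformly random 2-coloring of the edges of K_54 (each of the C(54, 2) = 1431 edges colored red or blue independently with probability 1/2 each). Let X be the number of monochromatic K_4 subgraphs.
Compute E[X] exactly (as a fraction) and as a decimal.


Let X = Σ_S X_S over the C(54, 4) = 316251 subsets S of size 4, where X_S = 1 if the K_4 on S is monochromatic.
For a fixed S, the K_4 on S has C(4, 2) = 6 edges. P[all 6 edges red] = (1/2)^6, and likewise for blue, so P[monochromatic] = 2·(1/2)^6 = 2^{1 − 6} = 1/32.
By linearity: E[X] = C(54, 4) · 2^{1 − 6} = 316251 · 1/32 = 316251/32.
Numerically: E[X] ≈ 9882.8438.

E[X] = C(54,4)·2^(1−C(4,2)) = 316251/32 ≈ 9882.8438.


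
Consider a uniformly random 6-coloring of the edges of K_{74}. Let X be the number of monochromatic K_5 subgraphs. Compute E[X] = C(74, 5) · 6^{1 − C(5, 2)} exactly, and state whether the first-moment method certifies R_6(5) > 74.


E[X] = C(74, 5) · 6^{1 − 10} = 16108764 · 6^{−9} = 16108764/10077696.
As a reduced fraction: E[X] = 1342397/839808 ≈ 1.5985.
Is E[X] < 1? NO.
Since E[X] ≥ 1, the first-moment bound is inconclusive at n = 74; it does NOT by itself certify R_6(5) > 74.

E[X] = 1342397/839808 ≈ 1.5985; E[X] ≥ 1; first-moment method inconclusive here.


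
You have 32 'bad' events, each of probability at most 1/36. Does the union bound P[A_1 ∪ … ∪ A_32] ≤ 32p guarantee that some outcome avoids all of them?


Union bound: P[∪_{i=1}^{32} A_i] ≤ Σ_i P[A_i] ≤ 32·p = 32·(1/36) = 8/9.
Numerically: 8/9 ≈ 0.889.
Is 8/9 < 1? YES.
Since P[∪ A_i] ≤ 8/9 < 1, the complement has P[∩ A_i^c] ≥ 1 − 8/9 = 1/9 > 0, so some outcome avoids every A_i.

32·p = 8/9 ≈ 0.889; existence CERTIFIED by the union bound.


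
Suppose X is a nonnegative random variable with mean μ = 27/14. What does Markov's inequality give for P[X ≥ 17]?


μ = E[X] = 27/14, a = 17.
Markov: P[X ≥ 17] ≤ μ/a = (27/14)/17 = 27/238.
Numerically: ≈ 0.1134.
(Since a = 17 > μ = 1.9286, the bound 27/238 is < 1 and informative.)

P[X ≥ 17] ≤ 27/238 ≈ 0.1134.


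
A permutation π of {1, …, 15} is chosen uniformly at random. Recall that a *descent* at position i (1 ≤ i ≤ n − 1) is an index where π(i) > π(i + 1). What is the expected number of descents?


Write X = Σ X_I over i = 1, …, 14, with X_I the indicator of one descent.
There are 14 indicators.
For each fixed i, the pair (π(i), π(i+1)) is a uniformly random ordered pair of distinct values from {1, …, 15}; by symmetry P[π(i) > π(i+1)] = 1/2.
By linearity: E[X] = 14 · (1/2) = (15 − 1) · (1/2) = 7 ≈ 7.00000.

E[X] = 7 = 7.00000.


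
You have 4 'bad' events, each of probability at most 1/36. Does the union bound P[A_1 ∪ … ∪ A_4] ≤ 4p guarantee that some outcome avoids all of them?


Union bound: P[∪_{i=1}^{4} A_i] ≤ Σ_i P[A_i] ≤ 4·p = 4·(1/36) = 1/9.
Numerically: 1/9 ≈ 0.1111111.
Is 1/9 < 1? YES.
Since P[∪ A_i] ≤ 1/9 < 1, the complement has P[∩ A_i^c] ≥ 1 − 1/9 = 8/9 > 0, so some outcome avoids every A_i.

4·p = 1/9 ≈ 0.1111111; existence CERTIFIED by the union bound.


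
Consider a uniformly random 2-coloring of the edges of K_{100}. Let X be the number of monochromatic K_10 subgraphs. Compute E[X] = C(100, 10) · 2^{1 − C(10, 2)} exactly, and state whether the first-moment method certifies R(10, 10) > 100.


E[X] = C(100, 10) · 2^{1 − 45} = 17310309456440 · 2^{−44} = 17310309456440/17592186044416.
As a reduced fraction: E[X] = 2163788682055/2199023255552 ≈ 0.9839772.
Is E[X] < 1? YES.
Since E[X] < 1, there exists a 2-coloring of K_{100} with no monochromatic K_10; hence R(10, 10) > 100.

E[X] = 2163788682055/2199023255552 ≈ 0.9839772; E[X] < 1, so R(10, 10) > 100.


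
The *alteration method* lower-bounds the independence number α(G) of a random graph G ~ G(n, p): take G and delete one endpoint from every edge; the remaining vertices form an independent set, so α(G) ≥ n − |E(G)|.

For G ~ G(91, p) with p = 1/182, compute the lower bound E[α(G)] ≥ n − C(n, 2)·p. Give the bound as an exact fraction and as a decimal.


E[|E(G)|] = C(91, 2)·p = 4095 · (1/182) = 45/2.
E[α(G)] ≥ n − E[|E(G)|] = 91 − 45/2 = 137/2.
Numerically: ≈ 68.5000.
(This is only a lower bound; the true E[α(G)] may be larger.)

E[α(G)] ≥ 137/2 ≈ 68.5000.


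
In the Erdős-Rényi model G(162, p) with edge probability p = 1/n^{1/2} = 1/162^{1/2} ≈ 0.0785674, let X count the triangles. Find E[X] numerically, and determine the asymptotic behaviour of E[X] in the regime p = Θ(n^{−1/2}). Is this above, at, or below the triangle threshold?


Number of potential triangles: C(162, 3) = 695520.
Each occurs with probability p³ ≈ (0.0785674)³ ≈ 4.84984075e-04.
By linearity: E[X] = C(162, 3)·p³ ≈ 695520 · 4.84984075e-04 ≈ 337.316124.
Since α = 1/2 < 1, p = c/n^{1/2} ≫ 1/n is above the triangle threshold p ~ 1/n. Asymptotically E[X] ~ (c³/6)·n^{3(1−α)} = (1³/6)·n^{1.5} → ∞; triangles are abundant w.h.p.

E[X] ≈ 337.316124; in regime p = Θ(1/n^{1/2}) E[X] diverges (above the triangle threshold p ~ 1/n).


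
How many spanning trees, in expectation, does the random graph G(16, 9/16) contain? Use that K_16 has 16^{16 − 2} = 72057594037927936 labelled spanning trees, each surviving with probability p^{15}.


K_16 has 16^{16 − 2} = 72057594037927936 labelled spanning trees.
For each such spanning tree H, let X_H = 1 if all 15 edges of H are present in G. Then P[X_H = 1] = p^{15} = (9/16)^{15} = 205891132094649/1152921504606846976.
Summing the indicators: E[X] = Σ_H E[X_H] = 72057594037927936 · p^{15} = 72057594037927936 · 205891132094649/1152921504606846976 = 205891132094649/16.
Numerically: E[X] ≈ 1.28682e+13.

E[X] = 72057594037927936 · (9/16)^{15} = 205891132094649/16 ≈ 1.28682e+13.


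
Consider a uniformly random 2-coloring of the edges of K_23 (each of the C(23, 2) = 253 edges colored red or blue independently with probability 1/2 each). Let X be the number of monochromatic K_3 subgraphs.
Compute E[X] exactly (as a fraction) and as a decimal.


Let X = Σ_S X_S over the C(23, 3) = 1771 subsets S of size 3, where X_S = 1 if the K_3 on S is monochromatic.
For a fixed S, the K_3 on S has C(3, 2) = 3 edges. P[all 3 edges red] = (1/2)^3, and likewise for blue, so P[monochromatic] = 2·(1/2)^3 = 2^{1 − 3} = 1/4.
By linearity of expectation: E[X] = C(23, 3) · 2^{1 − 3} = 1771 · 1/4 = 1771/4.
Numerically: E[X] ≈ 442.750000.

E[X] = C(23,3)·2^(1−C(3,2)) = 1771/4 ≈ 442.750000.


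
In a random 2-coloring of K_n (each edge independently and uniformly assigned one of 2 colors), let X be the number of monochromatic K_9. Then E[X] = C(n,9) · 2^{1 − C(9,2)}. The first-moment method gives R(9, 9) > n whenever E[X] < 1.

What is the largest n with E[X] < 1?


We need C(n, 9) · 2^{1 − 36} < 1, i.e. C(n, 9) < 2^{36 − 1} = 34359738368.
Check values of n near the boundary:
  n = 59: C(59, 9) = 12565671261; 12565671261 < 34359738368? YES
  n = 60: C(60, 9) = 14783142660; 14783142660 < 34359738368? YES
  n = 61: C(61, 9) = 17341763505; 17341763505 < 34359738368? YES
  n = 62: C(62, 9) = 20286591270; 20286591270 < 34359738368? YES
  n = 63: C(63, 9) = 23667689815; 23667689815 < 34359738368? YES
  n = 64: C(64, 9) = 27540584512; 27540584512 < 34359738368? YES
  n = 65: C(65, 9) = 31966749880; 31966749880 < 34359738368? YES
  n = 66: C(66, 9) = 37014131440; 37014131440 < 34359738368? NO
  n = 67: C(67, 9) = 42757703560; 42757703560 < 34359738368? NO
  n = 68: C(68, 9) = 49280065120; 49280065120 < 34359738368? NO
The largest n with C(n, 9) < 34359738368 is n = 65 (where E[X] = 3995843735/4294967296 ≈ 0.930). Hence R(9, 9) > 65, i.e. R(9, 9) ≥ 66.

Largest n = 65; hence R(9, 9) > 65.


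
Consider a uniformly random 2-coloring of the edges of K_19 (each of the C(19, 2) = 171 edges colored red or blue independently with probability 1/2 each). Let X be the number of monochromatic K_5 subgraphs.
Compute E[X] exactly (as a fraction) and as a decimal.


Let X = Σ_S X_S over the C(19, 5) = 11628 subsets S of size 5, where X_S = 1 if the K_5 on S is monochromatic.
For a fixed S, the K_5 on S has C(5, 2) = 10 edges. P[all 10 edges red] = (1/2)^10, and likewise for blue, so P[monochromatic] = 2·(1/2)^10 = 2^{1 − 10} = 1/512.
Summing: E[X] = C(19, 5) · 2^{1 − 10} = 11628 · 1/512 = 2907/128.
Numerically: E[X] ≈ 22.7109.

E[X] = C(19,5)·2^(1−C(5,2)) = 2907/128 ≈ 22.7109.


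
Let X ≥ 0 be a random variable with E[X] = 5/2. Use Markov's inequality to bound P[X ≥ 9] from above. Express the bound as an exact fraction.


μ = E[X] = 5/2, a = 9.
Markov: P[X ≥ 9] ≤ μ/a = (5/2)/9 = 5/18.
Numerically: ≈ 0.277778.
(Since a = 9 > μ = 2.500000, the bound 5/18 is < 1 and informative.)

P[X ≥ 9] ≤ 5/18 ≈ 0.277778.


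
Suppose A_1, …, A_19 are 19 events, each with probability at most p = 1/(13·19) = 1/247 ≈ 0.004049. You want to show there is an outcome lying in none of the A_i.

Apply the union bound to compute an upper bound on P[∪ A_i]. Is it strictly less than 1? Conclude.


Union bound: P[∪_{i=1}^{19} A_i] ≤ Σ_i P[A_i] ≤ 19·p = 19·(1/247) = 1/13.
Numerically: 1/13 ≈ 0.076923.
Is 1/13 < 1? YES.
Since P[∪ A_i] ≤ 1/13 < 1, the complement has P[∩ A_i^c] ≥ 1 − 1/13 = 12/13 > 0, so some outcome avoids every A_i.

19·p = 1/13 ≈ 0.076923; existence CERTIFIED by the union bound.
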